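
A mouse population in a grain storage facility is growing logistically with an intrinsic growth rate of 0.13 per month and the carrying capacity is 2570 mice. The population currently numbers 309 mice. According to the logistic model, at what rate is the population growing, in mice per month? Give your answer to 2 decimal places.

35.34 mice per month

dN/dt = rN(1 − N/K) = 0.13 × 309 × (1 − 309/2570).
1 − 309/2570 = 0.87977; dN/dt = 0.13 × 309 × 0.87977 = 35.34.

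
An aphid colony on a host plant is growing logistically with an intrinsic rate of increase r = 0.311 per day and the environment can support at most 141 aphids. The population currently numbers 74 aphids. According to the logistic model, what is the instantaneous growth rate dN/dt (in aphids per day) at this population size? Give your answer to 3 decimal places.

dN/dt = rN(1 − N/K) = 0.311 × 74 × (1 − 74/141).
1 − 74/141 = 0.47518; dN/dt = 0.311 × 74 × 0.47518 = 10.936.

10.936 aphids per day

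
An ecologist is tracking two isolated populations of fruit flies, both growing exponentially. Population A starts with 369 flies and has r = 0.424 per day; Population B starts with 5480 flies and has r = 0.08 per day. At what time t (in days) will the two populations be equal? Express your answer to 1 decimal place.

7.8 days

Set 369·e^(0.424t) = 5480·e^(0.08t).
e^((0.424 − 0.08)t) = 5480/369 → e^(0.344·t) = 14.851.
0.344·t = ln(14.851) = 2.6981, so t = 2.6981/0.344 = 7.8432.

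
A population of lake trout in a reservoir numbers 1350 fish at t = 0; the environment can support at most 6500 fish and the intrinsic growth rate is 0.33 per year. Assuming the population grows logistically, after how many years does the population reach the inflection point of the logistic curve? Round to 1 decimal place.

Logistic growth is fastest at N = K/2 = 3250.
A = (K − N₀)/N₀ = 3.8148. Set K/(1 + A·e^(−rt)) = K/2 → A·e^(−rt) = 1.
e^(−0.33t) = 1/3.8148 = 0.262136, so t = ln(3.8148)/0.33 = 1.3389/0.33 = 4.0572.

4.1 years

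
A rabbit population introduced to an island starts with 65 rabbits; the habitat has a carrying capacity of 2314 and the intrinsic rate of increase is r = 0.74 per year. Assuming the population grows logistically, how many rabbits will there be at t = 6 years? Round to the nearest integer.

A = (K − N₀)/N₀ = (2314 − 65)/65 = 34.6.
N(t) = K/(1 + A·e^(−rt)) = 2314/(1 + 34.6×e^(−0.74×6)).
e^(−4.44) = 0.011796; denominator = 1 + 34.6×0.011796 = 1.4081.
N = 2314/1.4081 = 1643.3.

1643 rabbits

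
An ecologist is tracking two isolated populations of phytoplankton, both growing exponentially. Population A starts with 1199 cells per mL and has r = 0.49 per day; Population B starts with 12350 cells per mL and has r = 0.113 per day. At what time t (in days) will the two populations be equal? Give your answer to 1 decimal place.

6.2 days

Set 1199·e^(0.49t) = 12350·e^(0.113t).
e^((0.49 − 0.113)t) = 12350/1199 → e^(0.377·t) = 10.3.
0.377·t = ln(10.3) = 2.3322, so t = 2.3322/0.377 = 6.1861.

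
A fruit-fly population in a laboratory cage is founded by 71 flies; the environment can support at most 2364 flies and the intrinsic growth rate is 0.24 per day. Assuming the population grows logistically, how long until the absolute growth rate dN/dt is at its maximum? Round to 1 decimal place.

14.5 days

Logistic growth is fastest at N = K/2 = 1182.
A = (K − N₀)/N₀ = 32.296. Set K/(1 + A·e^(−rt)) = K/2 → A·e^(−rt) = 1.
e^(−0.24t) = 1/32.296 = 0.0309638, so t = ln(32.296)/0.24 = 3.4749/0.24 = 14.479.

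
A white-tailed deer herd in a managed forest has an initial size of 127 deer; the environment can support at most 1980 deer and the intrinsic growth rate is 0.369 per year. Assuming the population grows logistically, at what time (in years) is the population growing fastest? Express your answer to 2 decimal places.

Logistic growth is fastest at N = K/2 = 990.
A = (K − N₀)/N₀ = 14.591. Set K/(1 + A·e^(−rt)) = K/2 → A·e^(−rt) = 1.
e^(−0.369t) = 1/14.591 = 0.0685375, so t = ln(14.591)/0.369 = 2.6804/0.369 = 7.2639.

7.26 years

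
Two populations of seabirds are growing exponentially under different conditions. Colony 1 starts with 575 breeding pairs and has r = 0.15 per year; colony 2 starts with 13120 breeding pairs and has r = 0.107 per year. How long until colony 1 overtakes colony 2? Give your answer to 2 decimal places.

Set 575·e^(0.15t) = 13120·e^(0.107t).
e^((0.15 − 0.107)t) = 13120/575 → e^(0.043·t) = 22.817.
0.043·t = ln(22.817) = 3.1275, so t = 3.1275/0.043 = 72.733.

72.73 years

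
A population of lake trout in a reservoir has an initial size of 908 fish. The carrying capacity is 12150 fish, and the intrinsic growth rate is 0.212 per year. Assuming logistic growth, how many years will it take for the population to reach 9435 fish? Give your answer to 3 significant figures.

17.7 years

A = (K − N₀)/N₀ = (12150 − 908)/908 = 12.381.
Solve 12150/(1 + 12.381·e^(−0.212t)) = 9435: 1 + 12.381·e^(−0.212t) = 1.2878, so e^(−0.212t) = 0.0232418.
−0.212·t = ln(0.0232418) = -3.7618, so t = 3.7618/0.212 = 17.744.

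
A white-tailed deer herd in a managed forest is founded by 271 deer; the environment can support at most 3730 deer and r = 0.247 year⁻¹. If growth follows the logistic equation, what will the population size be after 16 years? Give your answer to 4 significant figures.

A = (K − N₀)/N₀ = (3730 − 271)/271 = 12.764.
N(t) = K/(1 + A·e^(−rt)) = 3730/(1 + 12.764×e^(−0.247×16)).
e^(−3.952) = 0.019216; denominator = 1 + 12.764×0.019216 = 1.2453.
N = 3730/1.2453 = 2995.33.

2995 deer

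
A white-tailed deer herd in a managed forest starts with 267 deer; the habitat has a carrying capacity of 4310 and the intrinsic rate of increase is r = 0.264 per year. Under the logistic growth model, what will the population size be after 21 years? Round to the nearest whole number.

4069 deer

A = (K − N₀)/N₀ = (4310 − 267)/267 = 15.142.
N(t) = K/(1 + A·e^(−rt)) = 4310/(1 + 15.142×e^(−0.264×21)).
e^(−5.544) = 0.0039109; denominator = 1 + 15.142×0.0039109 = 1.0592.
N = 4310/1.0592 = 4069.03.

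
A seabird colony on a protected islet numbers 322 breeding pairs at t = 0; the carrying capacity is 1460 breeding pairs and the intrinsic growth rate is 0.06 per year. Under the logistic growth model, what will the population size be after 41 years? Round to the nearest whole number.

A = (K − N₀)/N₀ = (1460 − 322)/322 = 3.5342.
N(t) = K/(1 + A·e^(−rt)) = 1460/(1 + 3.5342×e^(−0.06×41)).
e^(−2.46) = 0.085435; denominator = 1 + 3.5342×0.085435 = 1.3019.
N = 1460/1.3019 = 1121.4.

1121 breeding pairs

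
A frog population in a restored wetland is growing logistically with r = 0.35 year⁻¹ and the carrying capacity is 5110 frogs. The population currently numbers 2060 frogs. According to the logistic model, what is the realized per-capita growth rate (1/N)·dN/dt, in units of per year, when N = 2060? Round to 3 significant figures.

0.209 per year

(1/N)·dN/dt = r(1 − N/K) = 0.35 × (1 − 2060/5110).
= 0.35 × 0.59687 = 0.2089.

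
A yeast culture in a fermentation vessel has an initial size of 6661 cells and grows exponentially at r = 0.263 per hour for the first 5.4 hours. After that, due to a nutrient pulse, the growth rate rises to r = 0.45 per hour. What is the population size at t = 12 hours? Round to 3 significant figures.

Phase 1: N(5.4) = 6661·e^(0.263×5.4) = 6661·e^1.42 = 27562.9.
Phase 2 runs for 12 − 5.4 = 6.6 hours at r = 0.45.
N(12) = 27562.9·e^(0.45×6.6) = 27562.9·e^2.97 = 537253.

537000 cells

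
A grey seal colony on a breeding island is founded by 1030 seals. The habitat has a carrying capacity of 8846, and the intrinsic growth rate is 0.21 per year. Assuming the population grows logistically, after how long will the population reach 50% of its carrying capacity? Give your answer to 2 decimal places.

A = (K − N₀)/N₀ = (8846 − 1030)/1030 = 7.5883.
Solve 8846/(1 + 7.5883·e^(−0.21t)) = 4423: 1 + 7.5883·e^(−0.21t) = 2, so e^(−0.21t) = 0.131781.
−0.21·t = ln(0.131781) = -2.0266, so t = 2.0266/0.21 = 9.6505.

9.65 years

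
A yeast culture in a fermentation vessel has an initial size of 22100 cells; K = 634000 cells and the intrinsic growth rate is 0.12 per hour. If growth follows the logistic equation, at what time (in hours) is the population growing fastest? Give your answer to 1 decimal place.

27.7 hours

Logistic growth is fastest at N = K/2 = 317000.
A = (K − N₀)/N₀ = 27.688. Set K/(1 + A·e^(−rt)) = K/2 → A·e^(−rt) = 1.
e^(−0.12t) = 1/27.688 = 0.036117, so t = ln(27.688)/0.12 = 3.321/0.12 = 27.675.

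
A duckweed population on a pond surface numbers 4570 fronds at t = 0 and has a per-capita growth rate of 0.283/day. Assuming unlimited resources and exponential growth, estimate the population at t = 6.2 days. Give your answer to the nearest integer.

26420 fronds

N(t) = N₀·e^(rt) = 4570 × e^(0.283×6.2) = 4570 × e^1.755.
e^1.755 ≈ 5.7811, so N ≈ 4570 × 5.7811 = 26419.8.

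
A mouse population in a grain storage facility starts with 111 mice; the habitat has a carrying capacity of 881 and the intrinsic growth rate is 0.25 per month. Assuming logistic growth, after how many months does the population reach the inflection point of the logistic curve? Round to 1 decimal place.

7.7 months

Logistic growth is fastest at N = K/2 = 440.5.
A = (K − N₀)/N₀ = 6.9369. Set K/(1 + A·e^(−rt)) = K/2 → A·e^(−rt) = 1.
e^(−0.25t) = 1/6.9369 = 0.144156, so t = ln(6.9369)/0.25 = 1.9369/0.25 = 7.7474.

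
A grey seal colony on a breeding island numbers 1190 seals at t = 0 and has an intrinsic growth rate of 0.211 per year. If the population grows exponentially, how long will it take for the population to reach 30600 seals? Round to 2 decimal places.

15.39 years

Set N₀·e^(rt) = 30600: e^(0.211·t) = 30600/1190 = 25.714.
0.211·t = ln(25.714) = 3.247, so t = 3.247/0.211 = 15.389.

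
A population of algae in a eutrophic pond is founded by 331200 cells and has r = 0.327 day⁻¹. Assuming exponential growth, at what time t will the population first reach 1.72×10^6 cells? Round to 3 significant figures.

5.04 days

Set N₀·e^(rt) = 1.72×10^6: e^(0.327·t) = 1.72×10^6/331200 = 5.1932.
0.327·t = ln(5.1932) = 1.6474, so t = 1.6474/0.327 = 5.0378.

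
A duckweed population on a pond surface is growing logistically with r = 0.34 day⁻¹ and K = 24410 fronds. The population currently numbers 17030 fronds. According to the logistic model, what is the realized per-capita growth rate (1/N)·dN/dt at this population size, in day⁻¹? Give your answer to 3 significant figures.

0.103 per day

(1/N)·dN/dt = r(1 − N/K) = 0.34 × (1 − 17030/24410).
= 0.34 × 0.30234 = 0.10279.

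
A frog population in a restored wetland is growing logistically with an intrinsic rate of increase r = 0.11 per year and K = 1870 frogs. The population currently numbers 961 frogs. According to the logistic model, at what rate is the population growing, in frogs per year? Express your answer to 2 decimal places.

51.39 frogs per year

dN/dt = rN(1 − N/K) = 0.11 × 961 × (1 − 961/1870).
1 − 961/1870 = 0.4861; dN/dt = 0.11 × 961 × 0.4861 = 51.385.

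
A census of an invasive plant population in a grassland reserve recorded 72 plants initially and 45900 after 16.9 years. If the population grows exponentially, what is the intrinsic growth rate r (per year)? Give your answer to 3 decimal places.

From N(t) = N₀·e^(rt): e^(r·16.9) = 45900/72 = 637.5.
r·16.9 = ln(637.5) = 6.4576, so r = 6.4576/16.9 = 0.3821.

0.382 per year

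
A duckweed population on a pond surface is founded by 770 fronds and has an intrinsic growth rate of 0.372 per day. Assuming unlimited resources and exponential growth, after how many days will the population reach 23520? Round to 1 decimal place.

9.2 days

Set N₀·e^(rt) = 23520: e^(0.372·t) = 23520/770 = 30.545.
0.372·t = ln(30.545) = 3.4192, so t = 3.4192/0.372 = 9.1914.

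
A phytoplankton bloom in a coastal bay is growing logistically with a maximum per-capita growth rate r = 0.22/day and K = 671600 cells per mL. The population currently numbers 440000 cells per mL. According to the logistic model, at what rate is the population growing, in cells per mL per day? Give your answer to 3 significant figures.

33400 cells per mL per day

dN/dt = rN(1 − N/K) = 0.22 × 440000 × (1 − 440000/671600).
1 − 440000/671600 = 0.34485; dN/dt = 0.22 × 440000 × 0.34485 = 33381.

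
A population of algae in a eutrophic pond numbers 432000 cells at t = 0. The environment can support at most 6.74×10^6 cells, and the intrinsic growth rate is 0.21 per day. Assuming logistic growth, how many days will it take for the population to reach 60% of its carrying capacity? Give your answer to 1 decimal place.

A = (K − N₀)/N₀ = (6.74×10^6 − 432000)/432000 = 14.602.
Solve 6.74×10^6/(1 + 14.602·e^(−0.21t)) = 4.044×10^6: 1 + 14.602·e^(−0.21t) = 1.6667, so e^(−0.21t) = 0.0456563.
−0.21·t = ln(0.0456563) = -3.0866, so t = 3.0866/0.21 = 14.698.

14.7 days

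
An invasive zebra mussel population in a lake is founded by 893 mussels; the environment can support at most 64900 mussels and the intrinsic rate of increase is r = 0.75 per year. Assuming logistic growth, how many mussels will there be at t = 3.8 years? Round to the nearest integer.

A = (K − N₀)/N₀ = (64900 − 893)/893 = 71.676.
N(t) = K/(1 + A·e^(−rt)) = 64900/(1 + 71.676×e^(−0.75×3.8)).
e^(−2.85) = 0.057844; denominator = 1 + 71.676×0.057844 = 5.1461.
N = 64900/5.1461 = 12611.6.

12612 mussels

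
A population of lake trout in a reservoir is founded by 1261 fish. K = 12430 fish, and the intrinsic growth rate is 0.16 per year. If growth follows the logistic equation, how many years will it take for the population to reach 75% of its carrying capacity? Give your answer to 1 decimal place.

A = (K − N₀)/N₀ = (12430 − 1261)/1261 = 8.8573.
Solve 12430/(1 + 8.8573·e^(−0.16t)) = 9322.5: 1 + 8.8573·e^(−0.16t) = 1.3333, so e^(−0.16t) = 0.0376339.
−0.16·t = ln(0.0376339) = -3.2798, so t = 3.2798/0.16 = 20.499.

20.5 years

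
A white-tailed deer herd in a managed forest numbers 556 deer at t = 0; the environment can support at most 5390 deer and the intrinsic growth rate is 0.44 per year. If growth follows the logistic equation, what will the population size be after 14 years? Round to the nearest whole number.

5293 deer

A = (K − N₀)/N₀ = (5390 − 556)/556 = 8.6942.
N(t) = K/(1 + A·e^(−rt)) = 5390/(1 + 8.6942×e^(−0.44×14)).
e^(−6.16) = 0.0021123; denominator = 1 + 8.6942×0.0021123 = 1.0184.
N = 5390/1.0184 = 5292.8.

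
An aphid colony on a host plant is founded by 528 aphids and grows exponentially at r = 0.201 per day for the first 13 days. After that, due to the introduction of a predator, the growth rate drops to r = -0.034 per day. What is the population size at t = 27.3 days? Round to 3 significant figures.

4430 aphids

Phase 1: N(13) = 528·e^(0.201×13) = 528·e^2.613 = 7201.87.
Phase 2 runs for 27.3 − 13 = 14.3 days at r = -0.034.
N(27.3) = 7201.87·e^(-0.034×14.3) = 7201.87·e^-0.4862 = 4428.85.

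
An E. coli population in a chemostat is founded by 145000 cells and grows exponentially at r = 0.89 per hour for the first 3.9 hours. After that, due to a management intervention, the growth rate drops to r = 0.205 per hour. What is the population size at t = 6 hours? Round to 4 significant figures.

7174000 cells

Phase 1: N(3.9) = 145000·e^(0.89×3.9) = 145000·e^3.471 = 4.66449×10^6.
Phase 2 runs for 6 − 3.9 = 2.1 hours at r = 0.205.
N(6) = 4.66449×10^6·e^(0.205×2.1) = 4.66449×10^6·e^0.4305 = 7.174108×10^6.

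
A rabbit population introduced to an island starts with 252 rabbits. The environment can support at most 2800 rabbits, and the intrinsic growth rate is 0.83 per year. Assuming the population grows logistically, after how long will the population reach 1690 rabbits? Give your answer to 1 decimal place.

A = (K − N₀)/N₀ = (2800 − 252)/252 = 10.111.
Solve 2800/(1 + 10.111·e^(−0.83t)) = 1690: 1 + 10.111·e^(−0.83t) = 1.6568, so e^(−0.83t) = 0.0649587.
−0.83·t = ln(0.0649587) = -2.734, so t = 2.734/0.83 = 3.294.

3.3 years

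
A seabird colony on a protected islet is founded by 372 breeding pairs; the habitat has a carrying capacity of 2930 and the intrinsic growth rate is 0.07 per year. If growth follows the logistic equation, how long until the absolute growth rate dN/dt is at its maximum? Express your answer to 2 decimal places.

Logistic growth is fastest at N = K/2 = 1465.
A = (K − N₀)/N₀ = 6.8763. Set K/(1 + A·e^(−rt)) = K/2 → A·e^(−rt) = 1.
e^(−0.07t) = 1/6.8763 = 0.145426, so t = ln(6.8763)/0.07 = 1.9281/0.07 = 27.544.

27.54 years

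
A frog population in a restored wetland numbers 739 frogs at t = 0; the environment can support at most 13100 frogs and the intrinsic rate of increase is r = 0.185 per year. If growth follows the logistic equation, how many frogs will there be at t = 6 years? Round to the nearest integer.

A = (K − N₀)/N₀ = (13100 − 739)/739 = 16.727.
N(t) = K/(1 + A·e^(−rt)) = 13100/(1 + 16.727×e^(−0.185×6)).
e^(−1.11) = 0.32956; denominator = 1 + 16.727×0.32956 = 6.5124.
N = 13100/6.5124 = 2011.54.

2012 frogs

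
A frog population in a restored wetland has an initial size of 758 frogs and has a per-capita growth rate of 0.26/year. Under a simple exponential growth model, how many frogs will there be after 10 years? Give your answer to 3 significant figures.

N(t) = N₀·e^(rt) = 758 × e^(0.26×10) = 758 × e^2.6.
e^2.6 ≈ 13.464, so N ≈ 758 × 13.464 = 10205.5.

10200 frogs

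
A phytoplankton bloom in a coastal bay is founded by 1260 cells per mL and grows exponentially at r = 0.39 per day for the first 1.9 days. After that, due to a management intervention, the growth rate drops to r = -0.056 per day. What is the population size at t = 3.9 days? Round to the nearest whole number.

2363 cells per mL

Phase 1: N(1.9) = 1260·e^(0.39×1.9) = 1260·e^0.741 = 2643.52.
Phase 2 runs for 3.9 − 1.9 = 2 days at r = -0.056.
N(3.9) = 2643.52·e^(-0.056×2) = 2643.52·e^-0.112 = 2363.42.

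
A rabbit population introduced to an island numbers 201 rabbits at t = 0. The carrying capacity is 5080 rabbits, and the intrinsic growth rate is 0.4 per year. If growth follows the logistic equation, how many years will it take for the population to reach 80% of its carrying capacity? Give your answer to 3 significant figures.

A = (K − N₀)/N₀ = (5080 − 201)/201 = 24.274.
Solve 5080/(1 + 24.274·e^(−0.4t)) = 4064: 1 + 24.274·e^(−0.4t) = 1.25, so e^(−0.4t) = 0.0102992.
−0.4·t = ln(0.0102992) = -4.5757, so t = 4.5757/0.4 = 11.439.

11.4 years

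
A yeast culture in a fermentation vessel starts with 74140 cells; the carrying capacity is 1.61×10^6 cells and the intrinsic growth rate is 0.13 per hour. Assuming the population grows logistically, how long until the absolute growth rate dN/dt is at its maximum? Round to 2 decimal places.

Logistic growth is fastest at N = K/2 = 805000.
A = (K − N₀)/N₀ = 20.716. Set K/(1 + A·e^(−rt)) = K/2 → A·e^(−rt) = 1.
e^(−0.13t) = 1/20.716 = 0.0482726, so t = ln(20.716)/0.13 = 3.0309/0.13 = 23.315.

23.31 hours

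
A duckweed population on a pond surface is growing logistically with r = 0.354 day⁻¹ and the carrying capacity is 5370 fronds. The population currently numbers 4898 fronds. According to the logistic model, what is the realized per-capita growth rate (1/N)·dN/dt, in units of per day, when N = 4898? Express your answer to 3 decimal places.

(1/N)·dN/dt = r(1 − N/K) = 0.354 × (1 − 4898/5370).
= 0.354 × 0.087896 = 0.031115.

0.031 per day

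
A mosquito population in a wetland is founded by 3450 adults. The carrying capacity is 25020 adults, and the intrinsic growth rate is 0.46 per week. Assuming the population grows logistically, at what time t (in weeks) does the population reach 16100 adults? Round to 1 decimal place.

A = (K − N₀)/N₀ = (25020 − 3450)/3450 = 6.2522.
Solve 25020/(1 + 6.2522·e^(−0.46t)) = 16100: 1 + 6.2522·e^(−0.46t) = 1.554, so e^(−0.46t) = 0.0886151.
−0.46·t = ln(0.0886151) = -2.4235, so t = 2.4235/0.46 = 5.2684.

5.3 weeks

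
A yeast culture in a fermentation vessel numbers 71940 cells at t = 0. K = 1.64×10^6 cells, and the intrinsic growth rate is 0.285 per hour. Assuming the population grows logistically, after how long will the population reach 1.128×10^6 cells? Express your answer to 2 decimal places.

A = (K − N₀)/N₀ = (1.64×10^6 − 71940)/71940 = 21.797.
Solve 1.64×10^6/(1 + 21.797·e^(−0.285t)) = 1.128×10^6: 1 + 21.797·e^(−0.285t) = 1.4539, so e^(−0.285t) = 0.0208242.
−0.285·t = ln(0.0208242) = -3.8716, so t = 3.8716/0.285 = 13.585.

13.58 hours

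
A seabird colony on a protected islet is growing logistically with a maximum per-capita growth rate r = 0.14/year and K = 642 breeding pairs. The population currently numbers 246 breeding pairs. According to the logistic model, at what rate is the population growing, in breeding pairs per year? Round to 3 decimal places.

21.243 breeding pairs per year

dN/dt = rN(1 − N/K) = 0.14 × 246 × (1 − 246/642).
1 − 246/642 = 0.61682; dN/dt = 0.14 × 246 × 0.61682 = 21.243.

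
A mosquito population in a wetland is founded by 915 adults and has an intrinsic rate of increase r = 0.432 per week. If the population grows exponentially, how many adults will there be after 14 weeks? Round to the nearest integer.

N(t) = N₀·e^(rt) = 915 × e^(0.432×14) = 915 × e^6.048.
e^6.048 ≈ 423.27, so N ≈ 915 × 423.27 = 387288.

387288 adults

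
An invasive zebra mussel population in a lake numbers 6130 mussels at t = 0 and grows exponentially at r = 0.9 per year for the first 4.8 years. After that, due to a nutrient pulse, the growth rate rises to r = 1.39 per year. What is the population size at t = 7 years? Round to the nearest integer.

9810365 mussels

Phase 1: N(4.8) = 6130·e^(0.9×4.8) = 6130·e^4.32 = 460906.
Phase 2 runs for 7 − 4.8 = 2.2 years at r = 1.39.
N(7) = 460906·e^(1.39×2.2) = 460906·e^3.058 = 9.810365×10^6.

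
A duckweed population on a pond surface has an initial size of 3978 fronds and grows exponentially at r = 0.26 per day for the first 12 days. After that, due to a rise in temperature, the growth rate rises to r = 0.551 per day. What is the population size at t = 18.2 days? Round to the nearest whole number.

2743471 fronds

Phase 1: N(12) = 3978·e^(0.26×12) = 3978·e^3.12 = 90087.3.
Phase 2 runs for 18.2 − 12 = 6.2 days at r = 0.551.
N(18.2) = 90087.3·e^(0.551×6.2) = 90087.3·e^3.416 = 2.743471×10^6.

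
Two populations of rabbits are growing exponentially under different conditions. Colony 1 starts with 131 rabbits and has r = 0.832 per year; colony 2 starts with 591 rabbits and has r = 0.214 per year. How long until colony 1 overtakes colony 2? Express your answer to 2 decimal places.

Set 131·e^(0.832t) = 591·e^(0.214t).
e^((0.832 − 0.214)t) = 591/131 → e^(0.618·t) = 4.5115.
0.618·t = ln(4.5115) = 1.5066, so t = 1.5066/0.618 = 2.4379.

2.44 years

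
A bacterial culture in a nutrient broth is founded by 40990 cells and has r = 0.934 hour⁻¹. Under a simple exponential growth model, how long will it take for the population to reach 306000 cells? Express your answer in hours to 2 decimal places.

Set N₀·e^(rt) = 306000: e^(0.934·t) = 306000/40990 = 7.4652.
0.934·t = ln(7.4652) = 2.0103, so t = 2.0103/0.934 = 2.1523.

2.15 hours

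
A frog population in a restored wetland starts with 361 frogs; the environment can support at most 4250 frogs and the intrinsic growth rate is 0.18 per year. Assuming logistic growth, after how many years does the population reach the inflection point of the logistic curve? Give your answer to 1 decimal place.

Logistic growth is fastest at N = K/2 = 2125.
A = (K − N₀)/N₀ = 10.773. Set K/(1 + A·e^(−rt)) = K/2 → A·e^(−rt) = 1.
e^(−0.18t) = 1/10.773 = 0.0928259, so t = ln(10.773)/0.18 = 2.377/0.18 = 13.206.

13.2 years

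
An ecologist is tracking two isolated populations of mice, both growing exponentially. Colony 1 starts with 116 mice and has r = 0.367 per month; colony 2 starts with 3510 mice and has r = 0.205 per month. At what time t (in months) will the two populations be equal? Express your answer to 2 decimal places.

Set 116·e^(0.367t) = 3510·e^(0.205t).
e^((0.367 − 0.205)t) = 3510/116 → e^(0.162·t) = 30.259.
0.162·t = ln(30.259) = 3.4098, so t = 3.4098/0.162 = 21.048.

21.05 months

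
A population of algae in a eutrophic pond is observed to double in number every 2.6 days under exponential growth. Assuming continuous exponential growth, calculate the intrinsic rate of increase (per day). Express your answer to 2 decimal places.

r = ln(2)/t_d = 0.6931/2.6 = 0.2666.

0.27 per day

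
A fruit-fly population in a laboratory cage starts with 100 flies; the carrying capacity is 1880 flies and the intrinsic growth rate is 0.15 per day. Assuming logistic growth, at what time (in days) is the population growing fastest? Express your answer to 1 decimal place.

Logistic growth is fastest at N = K/2 = 940.
A = (K − N₀)/N₀ = 17.8. Set K/(1 + A·e^(−rt)) = K/2 → A·e^(−rt) = 1.
e^(−0.15t) = 1/17.8 = 0.0561798, so t = ln(17.8)/0.15 = 2.8792/0.15 = 19.195.

19.2 days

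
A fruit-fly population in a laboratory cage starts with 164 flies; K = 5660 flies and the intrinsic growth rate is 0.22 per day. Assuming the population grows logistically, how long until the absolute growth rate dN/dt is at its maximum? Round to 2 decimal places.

Logistic growth is fastest at N = K/2 = 2830.
A = (K − N₀)/N₀ = 33.512. Set K/(1 + A·e^(−rt)) = K/2 → A·e^(−rt) = 1.
e^(−0.22t) = 1/33.512 = 0.0298399, so t = ln(33.512)/0.22 = 3.5119/0.22 = 15.963.

15.96 days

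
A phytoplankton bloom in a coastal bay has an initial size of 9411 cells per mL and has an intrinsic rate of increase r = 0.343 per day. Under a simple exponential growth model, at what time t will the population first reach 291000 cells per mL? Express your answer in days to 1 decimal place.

Set N₀·e^(rt) = 291000: e^(0.343·t) = 291000/9411 = 30.921.
0.343·t = ln(30.921) = 3.4314, so t = 3.4314/0.343 = 10.004.

10.0 days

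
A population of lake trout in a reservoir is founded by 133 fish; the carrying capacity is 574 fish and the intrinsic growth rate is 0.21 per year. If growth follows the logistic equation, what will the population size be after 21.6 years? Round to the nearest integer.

554 fish

A = (K − N₀)/N₀ = (574 − 133)/133 = 3.3158.
N(t) = K/(1 + A·e^(−rt)) = 574/(1 + 3.3158×e^(−0.21×21.6)).
e^(−4.536) = 0.010716; denominator = 1 + 3.3158×0.010716 = 1.0355.
N = 574/1.0355 = 554.304.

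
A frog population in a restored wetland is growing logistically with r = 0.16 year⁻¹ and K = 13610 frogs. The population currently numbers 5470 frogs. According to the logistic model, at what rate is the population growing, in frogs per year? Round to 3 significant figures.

dN/dt = rN(1 − N/K) = 0.16 × 5470 × (1 − 5470/13610).
1 − 5470/13610 = 0.59809; dN/dt = 0.16 × 5470 × 0.59809 = 523.45.

523 frogs per year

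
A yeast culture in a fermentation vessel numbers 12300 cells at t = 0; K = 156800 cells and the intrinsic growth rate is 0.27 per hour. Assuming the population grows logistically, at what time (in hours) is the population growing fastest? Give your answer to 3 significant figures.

Logistic growth is fastest at N = K/2 = 78400.
A = (K − N₀)/N₀ = 11.748. Set K/(1 + A·e^(−rt)) = K/2 → A·e^(−rt) = 1.
e^(−0.27t) = 1/11.748 = 0.0851211, so t = ln(11.748)/0.27 = 2.4637/0.27 = 9.1247.

9.12 hours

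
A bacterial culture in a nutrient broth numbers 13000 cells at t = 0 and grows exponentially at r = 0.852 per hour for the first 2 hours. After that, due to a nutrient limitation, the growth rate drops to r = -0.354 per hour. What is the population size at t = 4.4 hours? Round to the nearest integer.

30550 cells

Phase 1: N(2) = 13000·e^(0.852×2) = 13000·e^1.704 = 71446.5.
Phase 2 runs for 4.4 − 2 = 2.4 hours at r = -0.354.
N(4.4) = 71446.5·e^(-0.354×2.4) = 71446.5·e^-0.8496 = 30549.5.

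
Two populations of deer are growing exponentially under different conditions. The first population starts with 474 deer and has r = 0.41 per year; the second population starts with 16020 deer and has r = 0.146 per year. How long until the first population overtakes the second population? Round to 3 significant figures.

13.3 years

Set 474·e^(0.41t) = 16020·e^(0.146t).
e^((0.41 − 0.146)t) = 16020/474 → e^(0.264·t) = 33.797.
0.264·t = ln(33.797) = 3.5204, so t = 3.5204/0.264 = 13.335.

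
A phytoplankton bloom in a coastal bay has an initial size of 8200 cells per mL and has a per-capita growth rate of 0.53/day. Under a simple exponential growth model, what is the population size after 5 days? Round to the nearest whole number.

N(t) = N₀·e^(rt) = 8200 × e^(0.53×5) = 8200 × e^2.65.
e^2.65 ≈ 14.154, so N ≈ 8200 × 14.154 = 116063.

116063 cells per mL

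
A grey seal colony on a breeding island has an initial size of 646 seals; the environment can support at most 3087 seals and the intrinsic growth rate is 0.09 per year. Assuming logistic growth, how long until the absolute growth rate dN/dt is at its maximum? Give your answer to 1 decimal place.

Logistic growth is fastest at N = K/2 = 1543.5.
A = (K − N₀)/N₀ = 3.7786. Set K/(1 + A·e^(−rt)) = K/2 → A·e^(−rt) = 1.
e^(−0.09t) = 1/3.7786 = 0.264646, so t = ln(3.7786)/0.09 = 1.3294/0.09 = 14.771.

14.8 years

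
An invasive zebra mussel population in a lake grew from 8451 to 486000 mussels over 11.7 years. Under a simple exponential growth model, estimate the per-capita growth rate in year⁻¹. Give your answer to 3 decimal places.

0.346 per year

From N(t) = N₀·e^(rt): e^(r·11.7) = 486000/8451 = 57.508.
r·11.7 = ln(57.508) = 4.0519, so r = 4.0519/11.7 = 0.34632.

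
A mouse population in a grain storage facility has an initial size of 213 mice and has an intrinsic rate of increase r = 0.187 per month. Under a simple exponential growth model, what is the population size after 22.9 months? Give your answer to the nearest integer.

N(t) = N₀·e^(rt) = 213 × e^(0.187×22.9) = 213 × e^4.282.
e^4.282 ≈ 72.407, so N ≈ 213 × 72.407 = 15422.6.

15423 mice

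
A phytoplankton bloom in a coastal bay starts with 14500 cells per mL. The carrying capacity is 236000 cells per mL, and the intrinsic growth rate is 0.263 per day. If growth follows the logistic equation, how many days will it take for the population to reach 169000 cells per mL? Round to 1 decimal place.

A = (K − N₀)/N₀ = (236000 − 14500)/14500 = 15.276.
Solve 236000/(1 + 15.276·e^(−0.263t)) = 169000: 1 + 15.276·e^(−0.263t) = 1.3964, so e^(−0.263t) = 0.0259527.
−0.263·t = ln(0.0259527) = -3.6515, so t = 3.6515/0.263 = 13.884.

13.9 days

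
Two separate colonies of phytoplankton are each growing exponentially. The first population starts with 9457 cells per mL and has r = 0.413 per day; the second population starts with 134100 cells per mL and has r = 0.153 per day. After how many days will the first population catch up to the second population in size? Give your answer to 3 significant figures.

Set 9457·e^(0.413t) = 134100·e^(0.153t).
e^((0.413 − 0.153)t) = 134100/9457 → e^(0.26·t) = 14.18.
0.26·t = ln(14.18) = 2.6518, so t = 2.6518/0.26 = 10.199.

10.2 days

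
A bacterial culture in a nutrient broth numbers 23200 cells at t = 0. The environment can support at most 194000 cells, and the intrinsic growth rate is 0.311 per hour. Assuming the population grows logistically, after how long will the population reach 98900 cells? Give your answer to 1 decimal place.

A = (K − N₀)/N₀ = (194000 − 23200)/23200 = 7.3621.
Solve 194000/(1 + 7.3621·e^(−0.311t)) = 98900: 1 + 7.3621·e^(−0.311t) = 1.9616, so e^(−0.311t) = 0.130612.
−0.311·t = ln(0.130612) = -2.0355, so t = 2.0355/0.311 = 6.5451.

6.5 hours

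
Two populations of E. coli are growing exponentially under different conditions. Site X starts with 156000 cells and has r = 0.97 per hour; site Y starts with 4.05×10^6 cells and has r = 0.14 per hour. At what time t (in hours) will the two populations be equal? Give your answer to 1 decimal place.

Set 156000·e^(0.97t) = 4.05×10^6·e^(0.14t).
e^((0.97 − 0.14)t) = 4.05×10^6/156000 → e^(0.83·t) = 25.962.
0.83·t = ln(25.962) = 3.2566, so t = 3.2566/0.83 = 3.9236.

3.9 hours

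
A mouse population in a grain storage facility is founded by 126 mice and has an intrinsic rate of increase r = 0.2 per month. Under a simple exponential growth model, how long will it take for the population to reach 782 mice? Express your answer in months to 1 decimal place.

Set N₀·e^(rt) = 782: e^(0.2·t) = 782/126 = 6.2063.
0.2·t = ln(6.2063) = 1.8256, so t = 1.8256/0.2 = 9.1279.

9.1 months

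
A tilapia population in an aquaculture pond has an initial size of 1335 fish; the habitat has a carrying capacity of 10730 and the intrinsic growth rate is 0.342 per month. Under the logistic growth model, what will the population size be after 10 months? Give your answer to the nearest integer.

A = (K − N₀)/N₀ = (10730 − 1335)/1335 = 7.0375.
N(t) = K/(1 + A·e^(−rt)) = 10730/(1 + 7.0375×e^(−0.342×10)).
e^(−3.42) = 0.032712; denominator = 1 + 7.0375×0.032712 = 1.2302.
N = 10730/1.2302 = 8722.07.

8722 fish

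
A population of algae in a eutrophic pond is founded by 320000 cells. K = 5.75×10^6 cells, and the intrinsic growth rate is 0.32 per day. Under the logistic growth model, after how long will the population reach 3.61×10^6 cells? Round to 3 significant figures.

A = (K − N₀)/N₀ = (5.75×10^6 − 320000)/320000 = 16.969.
Solve 5.75×10^6/(1 + 16.969·e^(−0.32t)) = 3.61×10^6: 1 + 16.969·e^(−0.32t) = 1.5928, so e^(−0.32t) = 0.0349347.
−0.32·t = ln(0.0349347) = -3.3543, so t = 3.3543/0.32 = 10.482.

10.5 days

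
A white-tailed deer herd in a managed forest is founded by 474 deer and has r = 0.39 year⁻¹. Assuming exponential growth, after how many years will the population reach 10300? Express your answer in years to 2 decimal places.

Set N₀·e^(rt) = 10300: e^(0.39·t) = 10300/474 = 21.73.
0.39·t = ln(21.73) = 3.0787, so t = 3.0787/0.39 = 7.8941.

7.89 years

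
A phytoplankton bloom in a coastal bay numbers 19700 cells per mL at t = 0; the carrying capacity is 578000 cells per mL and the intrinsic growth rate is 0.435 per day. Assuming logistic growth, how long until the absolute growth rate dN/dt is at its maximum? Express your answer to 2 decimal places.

7.69 days

Logistic growth is fastest at N = K/2 = 289000.
A = (K − N₀)/N₀ = 28.34. Set K/(1 + A·e^(−rt)) = K/2 → A·e^(−rt) = 1.
e^(−0.435t) = 1/28.34 = 0.0352857, so t = ln(28.34)/0.435 = 3.3443/0.435 = 7.688.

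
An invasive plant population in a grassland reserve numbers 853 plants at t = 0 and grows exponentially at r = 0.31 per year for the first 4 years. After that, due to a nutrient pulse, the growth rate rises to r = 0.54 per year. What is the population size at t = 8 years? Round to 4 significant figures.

Phase 1: N(4) = 853·e^(0.31×4) = 853·e^1.24 = 2947.64.
Phase 2 runs for 8 − 4 = 4 years at r = 0.54.
N(8) = 2947.64·e^(0.54×4) = 2947.64·e^2.16 = 25559.4.

25560 plants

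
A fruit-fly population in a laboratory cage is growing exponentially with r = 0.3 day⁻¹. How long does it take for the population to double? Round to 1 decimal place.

Doubling time t_d = ln(2)/r = 0.6931/0.3 = 2.3105.

2.3 days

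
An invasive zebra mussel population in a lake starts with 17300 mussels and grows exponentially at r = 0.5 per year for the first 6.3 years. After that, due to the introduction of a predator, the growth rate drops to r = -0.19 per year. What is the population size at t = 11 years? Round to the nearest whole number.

Phase 1: N(6.3) = 17300·e^(0.5×6.3) = 17300·e^3.15 = 403714.
Phase 2 runs for 11 − 6.3 = 4.7 years at r = -0.19.
N(11) = 403714·e^(-0.19×4.7) = 403714·e^-0.893 = 165291.

165291 mussels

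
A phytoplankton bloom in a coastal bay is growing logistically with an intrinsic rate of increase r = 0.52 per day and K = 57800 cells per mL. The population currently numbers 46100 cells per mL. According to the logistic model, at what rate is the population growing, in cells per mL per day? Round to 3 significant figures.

dN/dt = rN(1 − N/K) = 0.52 × 46100 × (1 − 46100/57800).
1 − 46100/57800 = 0.20242; dN/dt = 0.52 × 46100 × 0.20242 = 4852.5.

4850 cells per mL per day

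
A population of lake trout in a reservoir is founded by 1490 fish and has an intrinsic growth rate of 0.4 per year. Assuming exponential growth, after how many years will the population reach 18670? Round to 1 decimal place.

6.3 years

Set N₀·e^(rt) = 18670: e^(0.4·t) = 18670/1490 = 12.53.
0.4·t = ln(12.53) = 2.5281, so t = 2.5281/0.4 = 6.3204.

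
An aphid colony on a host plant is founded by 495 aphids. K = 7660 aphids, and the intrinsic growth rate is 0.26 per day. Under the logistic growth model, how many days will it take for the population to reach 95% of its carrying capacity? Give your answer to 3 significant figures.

21.6 days

A = (K − N₀)/N₀ = (7660 − 495)/495 = 14.475.
Solve 7660/(1 + 14.475·e^(−0.26t)) = 7277: 1 + 14.475·e^(−0.26t) = 1.0526, so e^(−0.26t) = 0.0036361.
−0.26·t = ln(0.0036361) = -5.6168, so t = 5.6168/0.26 = 21.603.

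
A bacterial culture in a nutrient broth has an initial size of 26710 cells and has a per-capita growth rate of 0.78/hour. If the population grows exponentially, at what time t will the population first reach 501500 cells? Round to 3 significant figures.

Set N₀·e^(rt) = 501500: e^(0.78·t) = 501500/26710 = 18.776.
0.78·t = ln(18.776) = 2.9326, so t = 2.9326/0.78 = 3.7597.

3.76 hours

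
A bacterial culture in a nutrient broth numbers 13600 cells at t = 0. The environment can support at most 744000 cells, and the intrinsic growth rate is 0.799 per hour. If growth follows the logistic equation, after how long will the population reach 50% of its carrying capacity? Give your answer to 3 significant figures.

4.99 hours

A = (K − N₀)/N₀ = (744000 − 13600)/13600 = 53.706.
Solve 744000/(1 + 53.706·e^(−0.799t)) = 372000: 1 + 53.706·e^(−0.799t) = 2, so e^(−0.799t) = 0.0186199.
−0.799·t = ln(0.0186199) = -3.9835, so t = 3.9835/0.799 = 4.9856.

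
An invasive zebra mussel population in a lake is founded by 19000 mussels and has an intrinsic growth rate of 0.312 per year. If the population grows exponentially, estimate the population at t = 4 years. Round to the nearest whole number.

66184 mussels

N(t) = N₀·e^(rt) = 19000 × e^(0.312×4) = 19000 × e^1.248.
e^1.248 ≈ 3.4834, so N ≈ 19000 × 3.4834 = 66184.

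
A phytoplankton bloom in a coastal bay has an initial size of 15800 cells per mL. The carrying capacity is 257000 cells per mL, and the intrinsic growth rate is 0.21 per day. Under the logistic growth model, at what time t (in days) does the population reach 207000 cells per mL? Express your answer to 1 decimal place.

A = (K − N₀)/N₀ = (257000 − 15800)/15800 = 15.266.
Solve 257000/(1 + 15.266·e^(−0.21t)) = 207000: 1 + 15.266·e^(−0.21t) = 1.2415, so e^(−0.21t) = 0.0158227.
−0.21·t = ln(0.0158227) = -4.1463, so t = 4.1463/0.21 = 19.744.

19.7 days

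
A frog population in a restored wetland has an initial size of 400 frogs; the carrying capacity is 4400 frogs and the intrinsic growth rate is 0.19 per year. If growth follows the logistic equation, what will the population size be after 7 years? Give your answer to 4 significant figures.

A = (K − N₀)/N₀ = (4400 − 400)/400 = 10.
N(t) = K/(1 + A·e^(−rt)) = 4400/(1 + 10×e^(−0.19×7)).
e^(−1.33) = 0.26448; denominator = 1 + 10×0.26448 = 3.6448.
N = 4400/3.6448 = 1207.21.

1207 frogs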